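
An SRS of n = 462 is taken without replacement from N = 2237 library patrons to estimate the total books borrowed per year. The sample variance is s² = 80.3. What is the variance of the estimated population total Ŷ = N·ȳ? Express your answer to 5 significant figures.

690140

Var(Ŷ) = N²·Var(ȳ) = N²·(1 − n/N)·s²/n.
f = 462/2237 = 0.20652660; Var(ȳ) = 0.79347340·80.3/462 = 0.13791323.
Var(Ŷ) = 2237² · 0.13791323 = 690141.11.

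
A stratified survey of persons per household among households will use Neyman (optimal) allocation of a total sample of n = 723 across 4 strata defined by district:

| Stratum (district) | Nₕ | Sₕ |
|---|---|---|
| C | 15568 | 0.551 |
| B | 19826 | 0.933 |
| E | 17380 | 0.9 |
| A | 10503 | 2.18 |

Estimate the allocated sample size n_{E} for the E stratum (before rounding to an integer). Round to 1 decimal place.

Neyman allocation: nₕ = n·NₕSₕ / Σⱼ NⱼSⱼ.
Σ NⱼSⱼ = 15568·0.551 + 19826·0.933 + 17380·0.9 + 10503·2.18 = 65614.166.
n_{E} = 723·17380·0.9 / 65614.166 = 172.4.

172.4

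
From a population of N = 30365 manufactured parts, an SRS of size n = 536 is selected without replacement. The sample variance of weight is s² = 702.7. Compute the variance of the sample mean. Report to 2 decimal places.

1.29

Under SRS without replacement, Var(ȳ) = (1 − f)·s²/n with f = n/N = 536/30365 = 0.01765190.
Var(ȳ) = (1 − 0.01765190)·702.7/536 = 0.98234810·1.3110075 = 1.2878657.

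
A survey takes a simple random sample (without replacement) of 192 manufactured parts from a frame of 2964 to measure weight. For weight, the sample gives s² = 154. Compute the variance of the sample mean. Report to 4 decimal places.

0.7501

Under SRS without replacement, Var(ȳ) = (1 − f)·s²/n with f = n/N = 192/2964 = 0.06477733.
Var(ȳ) = (1 − 0.06477733)·154/192 = 0.93522267·0.80208333 = 0.75012652.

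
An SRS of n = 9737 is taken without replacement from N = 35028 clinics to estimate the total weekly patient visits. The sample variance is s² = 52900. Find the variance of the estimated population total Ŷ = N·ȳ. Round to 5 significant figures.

4.8130 × 10^9

Var(Ŷ) = N²·Var(ȳ) = N²·(1 − n/N)·s²/n.
f = 9737/35028 = 0.27797762; Var(ȳ) = 0.72202238·52900/9737 = 3.9226645.
Var(Ŷ) = 35028² · 3.9226645 = 4.8129555 × 10^9.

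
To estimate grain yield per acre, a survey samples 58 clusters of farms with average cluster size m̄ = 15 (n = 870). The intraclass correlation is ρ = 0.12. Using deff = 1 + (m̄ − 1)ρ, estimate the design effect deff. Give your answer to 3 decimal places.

deff = 1 + (15 − 1)·0.12 = 1 + 1.68 = 2.68.

2.680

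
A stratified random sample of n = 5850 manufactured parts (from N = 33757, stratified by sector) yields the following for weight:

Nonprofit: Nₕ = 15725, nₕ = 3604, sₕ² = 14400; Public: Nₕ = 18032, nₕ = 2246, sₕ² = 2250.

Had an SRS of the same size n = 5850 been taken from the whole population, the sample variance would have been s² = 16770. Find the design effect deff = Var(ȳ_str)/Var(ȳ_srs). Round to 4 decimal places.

Var(ȳ_str) = Σ Wₕ²(1−fₕ)sₕ²/nₕ with Wₕ = Nₕ/33757:
  Nonprofit: (15725/33757)²·(1−3604/15725)·14400/3604 = 0.6683118
  Public: (18032/33757)²·(1−2246/18032)·2250/2246 = 0.2502425
  → Var(ȳ_str) = 0.9185543.
Var(ȳ_srs) = (1 − 5850/33757)·16770/5850 = 2.3698808.
deff = 0.9185543 / 2.3698808 = 0.3876.

0.3876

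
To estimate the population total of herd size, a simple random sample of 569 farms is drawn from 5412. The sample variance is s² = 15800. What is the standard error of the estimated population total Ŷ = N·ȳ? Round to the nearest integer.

Var(Ŷ) = N²·Var(ȳ) = N²·(1 − n/N)·s²/n.
f = 569/5412 = 0.10513673; Var(ȳ) = 0.89486327·15800/569 = 24.848576.
Var(Ŷ) = 5412² · 24.848576 = 7.2780843 × 10^8.
SE(Ŷ) = √(7.2780843 × 10^8) = 26978.

26978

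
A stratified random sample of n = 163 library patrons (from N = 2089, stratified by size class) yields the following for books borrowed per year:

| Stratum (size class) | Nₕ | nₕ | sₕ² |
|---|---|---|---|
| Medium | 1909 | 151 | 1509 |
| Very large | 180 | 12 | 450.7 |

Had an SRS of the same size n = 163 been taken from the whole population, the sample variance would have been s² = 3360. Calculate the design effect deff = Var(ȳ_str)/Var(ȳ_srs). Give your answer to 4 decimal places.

0.4181

Var(ȳ_str) = Σ Wₕ²(1−fₕ)sₕ²/nₕ with Wₕ = Nₕ/2089:
  Medium: (1909/2089)²·(1−151/1909)·1509/151 = 7.6852891
  Very large: (180/2089)²·(1−12/180)·450.7/12 = 0.26026227
  → Var(ȳ_str) = 7.9455514.
Var(ȳ_srs) = (1 − 163/2089)·3360/163 = 19.005072.
deff = 7.9455514 / 19.005072 = 0.4181.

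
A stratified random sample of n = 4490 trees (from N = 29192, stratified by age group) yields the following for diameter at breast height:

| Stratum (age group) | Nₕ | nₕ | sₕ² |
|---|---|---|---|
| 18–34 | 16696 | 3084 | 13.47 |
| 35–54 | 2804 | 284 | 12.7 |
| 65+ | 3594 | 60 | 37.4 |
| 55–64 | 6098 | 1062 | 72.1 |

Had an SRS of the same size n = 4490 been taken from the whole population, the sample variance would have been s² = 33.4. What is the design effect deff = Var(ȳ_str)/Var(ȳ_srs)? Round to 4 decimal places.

2.1086

Var(ȳ_str) = Σ Wₕ²(1−fₕ)sₕ²/nₕ with Wₕ = Nₕ/29192:
  18–34: (16696/29192)²·(1−3084/16696)·13.47/3084 = 0.0011648229
  35–54: (2804/29192)²·(1−284/2804)·12.7/284 = 3.7079702 × 10^-4
  65+: (3594/29192)²·(1−60/3594)·37.4/60 = 0.0092904611
  55–64: (6098/29192)²·(1−1062/6098)·72.1/1062 = 0.0024465618
  → Var(ȳ_str) = 0.013272643.
Var(ȳ_srs) = (1 − 4490/29192)·33.4/4490 = 0.0062946037.
deff = 0.013272643 / 0.0062946037 = 2.1086.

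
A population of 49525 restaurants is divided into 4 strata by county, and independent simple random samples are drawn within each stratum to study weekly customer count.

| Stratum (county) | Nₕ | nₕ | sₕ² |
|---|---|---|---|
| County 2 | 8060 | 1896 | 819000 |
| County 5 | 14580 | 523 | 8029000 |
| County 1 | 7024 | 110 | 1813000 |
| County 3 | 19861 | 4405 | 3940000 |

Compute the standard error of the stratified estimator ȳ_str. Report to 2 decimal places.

41.59

Var(ȳ_str) = Σₕ Wₕ²(1 − fₕ)sₕ²/nₕ with Wₕ = Nₕ/N, N = 49525.
County 2: Wₕ = 0.16274609; term = 0.16274609²·(1 − 0.23523573)·819000/1896 = 8.7497224.
County 5: Wₕ = 0.29439677; term = 0.29439677²·(1 − 0.03587106)·8029000/523 = 1282.806.
County 1: Wₕ = 0.14182736; term = 0.14182736²·(1 − 0.01566059)·1813000/110 = 326.33979.
County 3: Wₕ = 0.40102978; term = 0.40102978²·(1 − 0.22179145)·3940000/4405 = 111.94368.
Sum = 1729.8392.
SE = √(1729.8392) = 41.59.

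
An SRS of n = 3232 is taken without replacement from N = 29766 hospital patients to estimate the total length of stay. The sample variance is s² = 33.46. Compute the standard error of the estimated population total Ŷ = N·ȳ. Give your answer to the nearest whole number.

Var(Ŷ) = N²·Var(ȳ) = N²·(1 − n/N)·s²/n.
f = 3232/29766 = 0.10858026; Var(ȳ) = 0.89141974·33.46/3232 = 0.0092286214.
Var(Ŷ) = 29766² · 0.0092286214 = 8.1766947 × 10^6.
SE(Ŷ) = √(8.1766947 × 10^6) = 2859.

2859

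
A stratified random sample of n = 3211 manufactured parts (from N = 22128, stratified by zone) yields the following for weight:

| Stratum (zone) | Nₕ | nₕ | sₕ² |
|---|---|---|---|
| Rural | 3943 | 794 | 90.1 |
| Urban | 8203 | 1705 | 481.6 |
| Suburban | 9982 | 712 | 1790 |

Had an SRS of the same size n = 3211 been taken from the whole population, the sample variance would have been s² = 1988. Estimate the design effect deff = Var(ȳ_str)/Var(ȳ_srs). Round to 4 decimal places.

Var(ȳ_str) = Σ Wₕ²(1−fₕ)sₕ²/nₕ with Wₕ = Nₕ/22128:
  Rural: (3943/22128)²·(1−794/3943)·90.1/794 = 0.002877527
  Urban: (8203/22128)²·(1−1705/8203)·481.6/1705 = 0.030748943
  Suburban: (9982/22128)²·(1−712/9982)·1790/712 = 0.47510107
  → Var(ȳ_str) = 0.50872754.
Var(ȳ_srs) = (1 − 3211/22128)·1988/3211 = 0.52928084.
deff = 0.50872754 / 0.52928084 = 0.9612.

0.9612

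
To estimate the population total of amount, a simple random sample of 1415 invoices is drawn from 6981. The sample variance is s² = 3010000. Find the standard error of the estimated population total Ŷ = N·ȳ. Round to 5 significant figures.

Var(Ŷ) = N²·Var(ȳ) = N²·(1 − n/N)·s²/n.
f = 1415/6981 = 0.20269302; Var(ȳ) = 0.79730698·3010000/1415 = 1696.0382.
Var(Ŷ) = 6981² · 1696.0382 = 8.2655338 × 10^10.
SE(Ŷ) = √(8.2655338 × 10^10) = 287500.

287500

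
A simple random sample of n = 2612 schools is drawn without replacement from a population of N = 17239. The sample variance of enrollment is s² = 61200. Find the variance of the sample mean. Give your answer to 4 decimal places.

19.8802

Under SRS without replacement, Var(ȳ) = (1 − f)·s²/n with f = n/N = 2612/17239 = 0.15151691.
Var(ȳ) = (1 − 0.15151691)·61200/2612 = 0.84848309·23.430322 = 19.880232.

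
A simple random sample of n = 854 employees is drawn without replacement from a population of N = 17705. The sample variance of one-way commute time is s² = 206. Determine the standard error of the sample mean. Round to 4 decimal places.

Under SRS without replacement, Var(ȳ) = (1 − f)·s²/n with f = n/N = 854/17705 = 0.04823496.
Var(ȳ) = (1 − 0.04823496)·206/854 = 0.95176504·0.2412178 = 0.22958267.
SE(ȳ) = √(0.22958267) = 0.4791.

0.4791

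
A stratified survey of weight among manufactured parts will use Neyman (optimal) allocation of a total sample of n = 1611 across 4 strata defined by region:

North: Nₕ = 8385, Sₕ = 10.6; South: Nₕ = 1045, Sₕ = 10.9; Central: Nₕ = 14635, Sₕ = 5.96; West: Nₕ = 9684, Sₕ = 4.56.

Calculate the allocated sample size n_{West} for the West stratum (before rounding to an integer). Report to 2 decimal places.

307.10

Neyman allocation: nₕ = n·NₕSₕ / Σⱼ NⱼSⱼ.
Σ NⱼSⱼ = 8385·10.6 + 1045·10.9 + 14635·5.96 + 9684·4.56 = 231655.14.
n_{West} = 1611·9684·4.56 / 231655.14 = 307.10.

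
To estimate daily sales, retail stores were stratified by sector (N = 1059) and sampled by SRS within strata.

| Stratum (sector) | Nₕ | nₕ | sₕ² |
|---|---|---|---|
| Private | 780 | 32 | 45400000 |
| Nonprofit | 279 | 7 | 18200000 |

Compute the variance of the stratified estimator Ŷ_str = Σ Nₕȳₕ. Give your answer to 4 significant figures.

1.025 × 10^12

Var(Ŷ_str) = Σₕ Nₕ²(1 − fₕ)sₕ²/nₕ.
Private: 780²·(1 − 32/780)·45400000/32 = 8.277555 × 10^11.
Nonprofit: 279²·(1 − 7/279)·18200000/7 = 1.973088 × 10^11.
Sum = 1.0250643 × 10^12.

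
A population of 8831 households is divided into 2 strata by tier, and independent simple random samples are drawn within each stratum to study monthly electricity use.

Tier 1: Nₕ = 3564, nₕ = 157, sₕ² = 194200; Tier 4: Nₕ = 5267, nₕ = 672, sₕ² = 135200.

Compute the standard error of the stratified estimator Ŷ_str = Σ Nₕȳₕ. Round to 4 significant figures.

141000

Var(Ŷ_str) = Σₕ Nₕ²(1 − fₕ)sₕ²/nₕ.
Tier 1: 3564²·(1 − 157/3564)·194200/157 = 1.5019636 × 10^10.
Tier 4: 5267²·(1 − 672/5267)·135200/672 = 4.8691847 × 10^9.
Sum = 1.9888821 × 10^10.
SE = √(1.9888821 × 10^10) = 141000.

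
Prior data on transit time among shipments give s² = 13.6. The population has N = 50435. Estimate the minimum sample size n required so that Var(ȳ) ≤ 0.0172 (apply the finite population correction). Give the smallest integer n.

Without fpc, n₀ = s²/D = 13.6/0.0172 = 790.6977.
With fpc, (1 − n/N)·s²/n ≤ D requires n ≥ n₀/(1 + n₀/N) = 790.6977/(1 + 790.6977/50435) = 778.4928.
Rounding up, n = 779.

779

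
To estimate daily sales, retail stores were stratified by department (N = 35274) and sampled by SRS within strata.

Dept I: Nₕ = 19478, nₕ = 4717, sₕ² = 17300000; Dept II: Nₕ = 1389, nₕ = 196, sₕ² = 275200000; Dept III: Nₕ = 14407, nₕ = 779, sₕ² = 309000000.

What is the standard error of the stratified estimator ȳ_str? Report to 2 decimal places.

255.56

Var(ȳ_str) = Σₕ Wₕ²(1 − fₕ)sₕ²/nₕ with Wₕ = Nₕ/N, N = 35274.
Dept I: Wₕ = 0.55219142; term = 0.55219142²·(1 − 0.24217065)·17300000/4717 = 847.48291.
Dept II: Wₕ = 0.03937745; term = 0.03937745²·(1 − 0.14110871)·275200000/196 = 1869.9312.
Dept III: Wₕ = 0.40843114; term = 0.40843114²·(1 − 0.05407094)·309000000/779 = 62591.777.
Sum = 65309.191.
SE = √(65309.191) = 255.56.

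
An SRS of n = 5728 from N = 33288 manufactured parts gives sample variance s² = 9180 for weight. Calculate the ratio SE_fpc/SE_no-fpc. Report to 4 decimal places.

f = n/N = 5728/33288 = 0.17207402.
SE_no-fpc = √(s²/n) = 1.2659596; SE_fpc = √((1−f)s²/n) = 1.1519022.
Ratio = √(1−f) = 0.90990438.

0.9099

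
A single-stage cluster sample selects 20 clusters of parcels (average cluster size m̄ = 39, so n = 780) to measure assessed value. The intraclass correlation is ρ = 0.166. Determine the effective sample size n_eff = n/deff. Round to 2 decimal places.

deff = 1 + (39 − 1)·0.166 = 1 + 6.308 = 7.308.
n_eff = 780 / 7.308 = 106.73.

106.73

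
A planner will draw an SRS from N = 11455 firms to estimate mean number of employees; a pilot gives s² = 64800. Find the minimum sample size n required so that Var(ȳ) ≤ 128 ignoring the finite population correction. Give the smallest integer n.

Without fpc, n₀ = s²/D = 64800/128 = 506.2500.
Rounding up, n = 507.

507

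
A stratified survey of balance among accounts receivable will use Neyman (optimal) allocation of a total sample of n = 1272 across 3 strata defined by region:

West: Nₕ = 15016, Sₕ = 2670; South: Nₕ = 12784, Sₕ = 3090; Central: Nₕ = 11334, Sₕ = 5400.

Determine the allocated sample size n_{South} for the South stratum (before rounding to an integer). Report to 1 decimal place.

Neyman allocation: nₕ = n·NₕSₕ / Σⱼ NⱼSⱼ.
Σ NⱼSⱼ = 15016·2670 + 12784·3090 + 11334·5400 = 1.4079888 × 10^8.
n_{South} = 1272·12784·3090 / (1.4079888 × 10^8) = 356.9.

356.9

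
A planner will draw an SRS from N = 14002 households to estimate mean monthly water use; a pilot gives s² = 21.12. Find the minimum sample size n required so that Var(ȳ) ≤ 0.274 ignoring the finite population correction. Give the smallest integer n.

78

Without fpc, n₀ = s²/D = 21.12/0.274 = 77.0803.
Rounding up, n = 78.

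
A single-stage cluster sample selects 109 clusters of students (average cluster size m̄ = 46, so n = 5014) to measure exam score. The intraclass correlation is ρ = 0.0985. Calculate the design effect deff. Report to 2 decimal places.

deff = 1 + (46 − 1)·0.0985 = 1 + 4.4325 = 5.4325.

5.43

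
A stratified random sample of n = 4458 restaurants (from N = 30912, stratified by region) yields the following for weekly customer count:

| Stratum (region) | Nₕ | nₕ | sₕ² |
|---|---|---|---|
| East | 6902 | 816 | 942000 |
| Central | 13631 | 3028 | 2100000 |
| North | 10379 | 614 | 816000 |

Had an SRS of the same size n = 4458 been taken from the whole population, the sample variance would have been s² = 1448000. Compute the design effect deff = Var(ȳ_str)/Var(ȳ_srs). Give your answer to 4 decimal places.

1.0671

Var(ȳ_str) = Σ Wₕ²(1−fₕ)sₕ²/nₕ with Wₕ = Nₕ/30912:
  East: (6902/30912)²·(1−816/6902)·942000/816 = 50.747358
  Central: (13631/30912)²·(1−3028/13631)·2100000/3028 = 104.89763
  North: (10379/30912)²·(1−614/10379)·816000/614 = 140.95982
  → Var(ȳ_str) = 296.60481.
Var(ȳ_srs) = (1 − 4458/30912)·1448000/4458 = 277.96668.
deff = 296.60481 / 277.96668 = 1.0671.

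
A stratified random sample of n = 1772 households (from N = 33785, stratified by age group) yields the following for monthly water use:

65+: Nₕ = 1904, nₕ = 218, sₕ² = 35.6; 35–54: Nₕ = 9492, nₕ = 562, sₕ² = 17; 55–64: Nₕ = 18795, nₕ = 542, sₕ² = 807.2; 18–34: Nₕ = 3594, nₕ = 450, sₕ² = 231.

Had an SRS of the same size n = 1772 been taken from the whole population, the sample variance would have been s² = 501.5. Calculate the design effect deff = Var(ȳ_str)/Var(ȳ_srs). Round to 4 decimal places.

Var(ȳ_str) = Σ Wₕ²(1−fₕ)sₕ²/nₕ with Wₕ = Nₕ/33785:
  65+: (1904/33785)²·(1−218/1904)·35.6/218 = 4.5927221 × 10^-4
  35–54: (9492/33785)²·(1−562/9492)·17/562 = 0.002246332
  55–64: (18795/33785)²·(1−542/18795)·807.2/542 = 0.44762116
  18–34: (3594/33785)²·(1−450/3594)·231/450 = 0.0050817375
  → Var(ȳ_str) = 0.4554085.
Var(ȳ_srs) = (1 − 1772/33785)·501.5/1772 = 0.26816968.
deff = 0.4554085 / 0.26816968 = 1.6982.

1.6982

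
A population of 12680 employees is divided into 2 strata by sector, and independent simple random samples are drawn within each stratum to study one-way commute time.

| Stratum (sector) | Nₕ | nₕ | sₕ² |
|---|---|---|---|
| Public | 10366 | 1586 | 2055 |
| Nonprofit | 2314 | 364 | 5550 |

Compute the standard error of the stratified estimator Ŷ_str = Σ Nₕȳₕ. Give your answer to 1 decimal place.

Var(Ŷ_str) = Σₕ Nₕ²(1 − fₕ)sₕ²/nₕ.
Public: 10366²·(1 − 1586/10366)·2055/1586 = 1.179273 × 10^8.
Nonprofit: 2314²·(1 − 364/2314)·5550/364 = 6.8800179 × 10^7.
Sum = 1.8672748 × 10^8.
SE = √(1.8672748 × 10^8) = 13664.8.

13664.8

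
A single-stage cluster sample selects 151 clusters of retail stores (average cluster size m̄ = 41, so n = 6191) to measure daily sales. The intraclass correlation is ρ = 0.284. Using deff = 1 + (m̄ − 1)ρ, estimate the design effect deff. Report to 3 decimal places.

deff = 1 + (41 − 1)·0.284 = 1 + 11.36 = 12.36.

12.360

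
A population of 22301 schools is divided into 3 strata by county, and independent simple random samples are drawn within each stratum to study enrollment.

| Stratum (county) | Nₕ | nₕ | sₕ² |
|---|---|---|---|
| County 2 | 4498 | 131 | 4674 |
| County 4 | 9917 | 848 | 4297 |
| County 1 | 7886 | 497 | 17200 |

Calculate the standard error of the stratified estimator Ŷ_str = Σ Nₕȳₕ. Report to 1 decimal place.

Var(Ŷ_str) = Σₕ Nₕ²(1 − fₕ)sₕ²/nₕ.
County 2: 4498²·(1 − 131/4498)·4674/131 = 7.008419 × 10^8.
County 4: 9917²·(1 − 848/9917)·4297/848 = 4.5573168 × 10^8.
County 1: 7886²·(1 − 497/7886)·17200/497 = 2.0165756 × 10^9.
Sum = 3.1731492 × 10^9.
SE = √(3.1731492 × 10^9) = 56330.7.

56330.7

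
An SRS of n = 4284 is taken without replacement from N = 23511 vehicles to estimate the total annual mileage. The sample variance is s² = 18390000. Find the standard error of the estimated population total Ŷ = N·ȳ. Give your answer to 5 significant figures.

Var(Ŷ) = N²·Var(ȳ) = N²·(1 − n/N)·s²/n.
f = 4284/23511 = 0.18221258; Var(ȳ) = 0.81778742·18390000/4284 = 3510.53.
Var(Ŷ) = 23511² · 3510.53 = 1.9405056 × 10^12.
SE(Ŷ) = √(1.9405056 × 10^12) = 1.3930 × 10^6.

1.3930 × 10^6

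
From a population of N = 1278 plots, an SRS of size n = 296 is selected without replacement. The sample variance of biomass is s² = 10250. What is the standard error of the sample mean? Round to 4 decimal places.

Under SRS without replacement, Var(ȳ) = (1 − f)·s²/n with f = n/N = 296/1278 = 0.23161189.
Var(ȳ) = (1 − 0.23161189)·10250/296 = 0.76838811·34.628378 = 26.608034.
SE(ȳ) = √(26.608034) = 5.1583.

5.1583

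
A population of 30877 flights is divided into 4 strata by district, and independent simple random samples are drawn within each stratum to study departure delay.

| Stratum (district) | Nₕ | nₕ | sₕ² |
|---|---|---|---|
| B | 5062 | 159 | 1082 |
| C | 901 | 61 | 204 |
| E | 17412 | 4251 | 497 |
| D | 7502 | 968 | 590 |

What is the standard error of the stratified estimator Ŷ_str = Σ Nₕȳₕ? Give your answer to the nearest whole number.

15103

Var(Ŷ_str) = Σₕ Nₕ²(1 − fₕ)sₕ²/nₕ.
B: 5062²·(1 − 159/5062)·1082/159 = 1.6889398 × 10^8.
C: 901²·(1 − 61/901)·204/61 = 2.5310715 × 10^6.
E: 17412²·(1 − 4251/17412)·497/4251 = 2.6791858 × 10^7.
D: 7502²·(1 − 968/7502)·590/968 = 2.9876715 × 10^7.
Sum = 2.2809362 × 10^8.
SE = √(2.2809362 × 10^8) = 15103.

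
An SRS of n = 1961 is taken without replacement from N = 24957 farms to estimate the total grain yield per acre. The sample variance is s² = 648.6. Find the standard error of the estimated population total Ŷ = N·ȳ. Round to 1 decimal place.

13777.6

Var(Ŷ) = N²·Var(ȳ) = N²·(1 − n/N)·s²/n.
f = 1961/24957 = 0.07857515; Var(ȳ) = 0.92142485·648.6/1961 = 0.30476092.
Var(Ŷ) = 24957² · 0.30476092 = 1.898209 × 10^8.
SE(Ŷ) = √(1.898209 × 10^8) = 13777.6.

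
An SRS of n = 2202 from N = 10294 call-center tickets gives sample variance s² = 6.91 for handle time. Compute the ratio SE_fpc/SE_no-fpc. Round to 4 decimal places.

f = n/N = 2202/10294 = 0.21391102.
SE_no-fpc = √(s²/n) = 0.056018357; SE_fpc = √((1−f)s²/n) = 0.049666805.
Ratio = √(1−f) = 0.88661659.

0.8866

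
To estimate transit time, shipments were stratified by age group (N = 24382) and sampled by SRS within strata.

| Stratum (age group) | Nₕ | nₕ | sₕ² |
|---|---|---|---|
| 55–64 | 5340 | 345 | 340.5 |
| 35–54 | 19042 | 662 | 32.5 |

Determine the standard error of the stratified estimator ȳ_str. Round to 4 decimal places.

0.2705

Var(ȳ_str) = Σₕ Wₕ²(1 − fₕ)sₕ²/nₕ with Wₕ = Nₕ/N, N = 24382.
55–64: Wₕ = 0.21901403; term = 0.21901403²·(1 − 0.06460674)·340.5/345 = 0.044282906.
35–54: Wₕ = 0.78098597; term = 0.78098597²·(1 − 0.03476526)·32.5/662 = 0.028903124.
Sum = 0.07318603.
SE = √(0.07318603) = 0.2705.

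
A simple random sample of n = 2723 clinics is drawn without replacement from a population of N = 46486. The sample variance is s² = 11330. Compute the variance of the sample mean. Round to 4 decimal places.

Under SRS without replacement, Var(ȳ) = (1 − f)·s²/n with f = n/N = 2723/46486 = 0.05857678.
Var(ȳ) = (1 − 0.05857678)·11330/2723 = 0.94142322·4.160852 = 3.9171227.

3.9171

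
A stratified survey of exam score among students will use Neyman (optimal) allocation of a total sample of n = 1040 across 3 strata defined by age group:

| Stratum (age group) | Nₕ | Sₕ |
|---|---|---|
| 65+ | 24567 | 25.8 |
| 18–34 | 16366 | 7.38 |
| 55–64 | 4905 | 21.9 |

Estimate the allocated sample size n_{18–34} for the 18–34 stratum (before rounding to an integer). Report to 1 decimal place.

145.7

Neyman allocation: nₕ = n·NₕSₕ / Σⱼ NⱼSⱼ.
Σ NⱼSⱼ = 24567·25.8 + 16366·7.38 + 4905·21.9 = 862029.18.
n_{18–34} = 1040·16366·7.38 / 862029.18 = 145.7.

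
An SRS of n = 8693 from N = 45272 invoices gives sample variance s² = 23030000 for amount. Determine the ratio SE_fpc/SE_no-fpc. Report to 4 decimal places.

f = n/N = 8693/45272 = 0.19201714.
SE_no-fpc = √(s²/n) = 51.470943; SE_fpc = √((1−f)s²/n) = 46.266133.
Ratio = √(1−f) = 0.89887867.

0.8989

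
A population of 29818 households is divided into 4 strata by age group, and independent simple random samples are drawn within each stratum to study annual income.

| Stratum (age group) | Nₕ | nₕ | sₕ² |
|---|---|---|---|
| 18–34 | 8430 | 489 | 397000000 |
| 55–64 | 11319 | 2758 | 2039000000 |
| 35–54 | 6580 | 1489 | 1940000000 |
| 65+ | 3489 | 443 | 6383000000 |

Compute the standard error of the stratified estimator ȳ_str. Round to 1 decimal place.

602.5

Var(ȳ_str) = Σₕ Wₕ²(1 − fₕ)sₕ²/nₕ with Wₕ = Nₕ/N, N = 29818.
18–34: Wₕ = 0.28271514; term = 0.28271514²·(1 − 0.05800712)·397000000/489 = 61126.2.
55–64: Wₕ = 0.37960292; term = 0.37960292²·(1 − 0.24366110)·2039000000/2758 = 80574.663.
35–54: Wₕ = 0.22067208; term = 0.22067208²·(1 − 0.22629179)·1940000000/1489 = 49088.414.
65+: Wₕ = 0.11700986; term = 0.11700986²·(1 − 0.12697048)·6383000000/443 = 172224.51.
Sum = 363013.79.
SE = √(363013.79) = 602.5.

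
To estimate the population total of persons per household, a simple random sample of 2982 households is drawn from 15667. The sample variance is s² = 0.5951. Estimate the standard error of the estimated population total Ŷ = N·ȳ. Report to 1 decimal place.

199.1

Var(Ŷ) = N²·Var(ȳ) = N²·(1 − n/N)·s²/n.
f = 2982/15667 = 0.19033638; Var(ȳ) = 0.80966362·0.5951/2982 = 1.6157975 × 10^-4.
Var(Ŷ) = 15667² · (1.6157975 × 10^-4) = 39660.54.
SE(Ŷ) = √(39660.54) = 199.1.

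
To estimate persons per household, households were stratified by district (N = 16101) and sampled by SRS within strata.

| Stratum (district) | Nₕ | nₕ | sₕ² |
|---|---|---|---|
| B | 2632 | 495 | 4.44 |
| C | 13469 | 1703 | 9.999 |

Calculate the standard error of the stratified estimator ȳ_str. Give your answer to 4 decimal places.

Var(ȳ_str) = Σₕ Wₕ²(1 − fₕ)sₕ²/nₕ with Wₕ = Nₕ/N, N = 16101.
B: Wₕ = 0.16346811; term = 0.16346811²·(1 − 0.18806991)·4.44/495 = 1.946088 × 10^-4.
C: Wₕ = 0.83653189; term = 0.83653189²·(1 − 0.12643849)·9.999/1703 = 0.0035892228.
Sum = 0.0037838316.
SE = √(0.0037838316) = 0.0615.

0.0615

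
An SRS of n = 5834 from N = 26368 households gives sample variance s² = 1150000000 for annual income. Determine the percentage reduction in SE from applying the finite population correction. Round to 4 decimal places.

f = n/N = 5834/26368 = 0.22125303.
SE_no-fpc = √(s²/n) = 443.98235; SE_fpc = √((1−f)s²/n) = 391.79951.
Ratio = √(1−f) = 0.88246641. Reduction = 100·(1 − 0.88246641) = 11.7534%.

11.7534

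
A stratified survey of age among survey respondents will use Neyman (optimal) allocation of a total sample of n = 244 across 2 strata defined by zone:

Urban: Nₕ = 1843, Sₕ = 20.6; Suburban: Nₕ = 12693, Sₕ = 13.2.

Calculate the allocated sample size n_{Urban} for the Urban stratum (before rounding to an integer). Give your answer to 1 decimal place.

Neyman allocation: nₕ = n·NₕSₕ / Σⱼ NⱼSⱼ.
Σ NⱼSⱼ = 1843·20.6 + 12693·13.2 = 205513.4.
n_{Urban} = 244·1843·20.6 / 205513.4 = 45.1.

45.1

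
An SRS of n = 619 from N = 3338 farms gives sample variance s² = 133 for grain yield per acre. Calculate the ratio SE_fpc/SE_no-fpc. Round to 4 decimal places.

f = n/N = 619/3338 = 0.18544038.
SE_no-fpc = √(s²/n) = 0.46353283; SE_fpc = √((1−f)s²/n) = 0.41835208.
Ratio = √(1−f) = 0.90252957.

0.9025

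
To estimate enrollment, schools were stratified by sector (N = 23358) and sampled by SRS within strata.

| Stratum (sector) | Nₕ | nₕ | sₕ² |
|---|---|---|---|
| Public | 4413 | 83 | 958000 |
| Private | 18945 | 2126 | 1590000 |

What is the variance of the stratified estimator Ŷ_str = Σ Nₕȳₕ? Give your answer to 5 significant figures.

Var(Ŷ_str) = Σₕ Nₕ²(1 − fₕ)sₕ²/nₕ.
Public: 4413²·(1 − 83/4413)·958000/83 = 2.2055111 × 10^11.
Private: 18945²·(1 − 2126/18945)·1590000/2126 = 2.3830253 × 10^11.
Sum = 4.5885364 × 10^11.

4.5885 × 10^11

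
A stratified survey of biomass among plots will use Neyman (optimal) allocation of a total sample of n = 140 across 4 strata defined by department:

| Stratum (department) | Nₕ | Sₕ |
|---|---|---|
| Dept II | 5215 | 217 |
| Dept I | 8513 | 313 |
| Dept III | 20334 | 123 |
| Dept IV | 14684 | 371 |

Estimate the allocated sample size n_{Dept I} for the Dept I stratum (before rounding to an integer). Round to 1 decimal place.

31.8

Neyman allocation: nₕ = n·NₕSₕ / Σⱼ NⱼSⱼ.
Σ NⱼSⱼ = 5215·217 + 8513·313 + 20334·123 + 14684·371 = 1.174507 × 10^7.
n_{Dept I} = 140·8513·313 / (1.174507 × 10^7) = 31.8.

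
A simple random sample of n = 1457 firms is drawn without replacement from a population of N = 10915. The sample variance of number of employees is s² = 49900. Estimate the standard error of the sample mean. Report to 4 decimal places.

5.4476

Under SRS without replacement, Var(ȳ) = (1 − f)·s²/n with f = n/N = 1457/10915 = 0.13348603.
Var(ȳ) = (1 − 0.13348603)·49900/1457 = 0.86651397·34.248456 = 29.676765.
SE(ȳ) = √(29.676765) = 5.4476.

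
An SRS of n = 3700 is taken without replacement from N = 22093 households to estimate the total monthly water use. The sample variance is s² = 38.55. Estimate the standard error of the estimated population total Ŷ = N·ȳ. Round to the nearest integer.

2058

Var(Ŷ) = N²·Var(ȳ) = N²·(1 − n/N)·s²/n.
f = 3700/22093 = 0.16747386; Var(ȳ) = 0.83252614·38.55/3700 = 0.0086740223.
Var(Ŷ) = 22093² · 0.0086740223 = 4.2337959 × 10^6.
SE(Ŷ) = √(4.2337959 × 10^6) = 2058.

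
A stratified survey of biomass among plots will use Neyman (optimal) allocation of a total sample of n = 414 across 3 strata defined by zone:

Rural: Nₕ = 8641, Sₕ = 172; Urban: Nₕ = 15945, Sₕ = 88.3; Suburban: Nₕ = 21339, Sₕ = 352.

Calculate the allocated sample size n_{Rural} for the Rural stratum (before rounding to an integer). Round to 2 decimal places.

59.13

Neyman allocation: nₕ = n·NₕSₕ / Σⱼ NⱼSⱼ.
Σ NⱼSⱼ = 8641·172 + 15945·88.3 + 21339·352 = 1.0405524 × 10^7.
n_{Rural} = 414·8641·172 / (1.0405524 × 10^7) = 59.13.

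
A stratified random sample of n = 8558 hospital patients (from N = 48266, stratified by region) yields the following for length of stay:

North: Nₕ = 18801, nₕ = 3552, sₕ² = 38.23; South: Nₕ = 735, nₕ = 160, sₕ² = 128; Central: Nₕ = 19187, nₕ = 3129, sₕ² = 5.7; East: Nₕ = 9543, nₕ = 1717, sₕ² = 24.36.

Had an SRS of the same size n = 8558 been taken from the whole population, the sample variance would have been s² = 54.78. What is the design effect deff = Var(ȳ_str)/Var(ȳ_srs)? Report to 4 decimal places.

0.4112

Var(ȳ_str) = Σ Wₕ²(1−fₕ)sₕ²/nₕ with Wₕ = Nₕ/48266:
  North: (18801/48266)²·(1−3552/18801)·38.23/3552 = 0.0013245582
  South: (735/48266)²·(1−160/735)·128/160 = 1.4513179 × 10^-4
  Central: (19187/48266)²·(1−3129/19187)·5.7/3129 = 2.4092685 × 10^-4
  East: (9543/48266)²·(1−1717/9543)·24.36/1717 = 4.5483004 × 10^-4
  → Var(ȳ_str) = 0.0021654469.
Var(ȳ_srs) = (1 − 8558/48266)·54.78/8558 = 0.0052660679.
deff = 0.0021654469 / 0.0052660679 = 0.4112.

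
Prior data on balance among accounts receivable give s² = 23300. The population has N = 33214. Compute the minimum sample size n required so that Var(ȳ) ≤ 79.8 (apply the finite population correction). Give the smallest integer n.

290

Without fpc, n₀ = s²/D = 23300/79.8 = 291.9799.
With fpc, (1 − n/N)·s²/n ≤ D requires n ≥ n₀/(1 + n₀/N) = 291.9799/(1 + 291.9799/33214) = 289.4355.
Rounding up, n = 290.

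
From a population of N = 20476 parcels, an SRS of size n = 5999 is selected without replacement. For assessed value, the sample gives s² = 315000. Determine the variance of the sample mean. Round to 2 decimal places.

37.12

Under SRS without replacement, Var(ȳ) = (1 − f)·s²/n with f = n/N = 5999/20476 = 0.29297714.
Var(ȳ) = (1 − 0.29297714)·315000/5999 = 0.70702286·52.508751 = 37.124887.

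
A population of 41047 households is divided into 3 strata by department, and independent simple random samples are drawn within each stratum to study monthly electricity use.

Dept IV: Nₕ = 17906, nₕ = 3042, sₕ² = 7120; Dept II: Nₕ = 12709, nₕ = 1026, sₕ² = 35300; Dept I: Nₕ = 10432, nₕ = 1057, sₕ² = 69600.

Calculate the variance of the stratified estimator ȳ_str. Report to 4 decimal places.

Var(ȳ_str) = Σₕ Wₕ²(1 − fₕ)sₕ²/nₕ with Wₕ = Nₕ/N, N = 41047.
Dept IV: Wₕ = 0.43623164; term = 0.43623164²·(1 − 0.16988719)·7120/3042 = 0.36973641.
Dept II: Wₕ = 0.30962068; term = 0.30962068²·(1 − 0.08073019)·35300/1026 = 3.0320074.
Dept I: Wₕ = 0.25414768; term = 0.25414768²·(1 − 0.10132285)·69600/1057 = 3.8221723.
Sum = 7.2239161.

7.2239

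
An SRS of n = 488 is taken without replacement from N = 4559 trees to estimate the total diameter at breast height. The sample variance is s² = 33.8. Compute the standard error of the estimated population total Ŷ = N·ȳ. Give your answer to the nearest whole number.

Var(Ŷ) = N²·Var(ȳ) = N²·(1 − n/N)·s²/n.
f = 488/4559 = 0.10704102; Var(ȳ) = 0.89295898·33.8/488 = 0.061848389.
Var(Ŷ) = 4559² · 0.061848389 = 1.2854867 × 10^6.
SE(Ŷ) = √(1.2854867 × 10^6) = 1134.

1134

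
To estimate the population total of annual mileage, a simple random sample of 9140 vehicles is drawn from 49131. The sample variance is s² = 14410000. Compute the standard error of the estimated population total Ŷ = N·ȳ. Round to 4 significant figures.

1.760 × 10^6

Var(Ŷ) = N²·Var(ȳ) = N²·(1 − n/N)·s²/n.
f = 9140/49131 = 0.18603326; Var(ȳ) = 0.81396674·14410000/9140 = 1283.2889.
Var(Ŷ) = 49131² · 1283.2889 = 3.0976735 × 10^12.
SE(Ŷ) = √(3.0976735 × 10^12) = 1.760 × 10^6.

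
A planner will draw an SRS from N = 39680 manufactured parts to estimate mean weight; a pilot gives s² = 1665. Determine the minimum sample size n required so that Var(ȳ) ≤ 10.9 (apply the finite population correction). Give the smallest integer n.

Without fpc, n₀ = s²/D = 1665/10.9 = 152.7523.
With fpc, (1 − n/N)·s²/n ≤ D requires n ≥ n₀/(1 + n₀/N) = 152.7523/(1 + 152.7523/39680) = 152.1665.
Rounding up, n = 153.

153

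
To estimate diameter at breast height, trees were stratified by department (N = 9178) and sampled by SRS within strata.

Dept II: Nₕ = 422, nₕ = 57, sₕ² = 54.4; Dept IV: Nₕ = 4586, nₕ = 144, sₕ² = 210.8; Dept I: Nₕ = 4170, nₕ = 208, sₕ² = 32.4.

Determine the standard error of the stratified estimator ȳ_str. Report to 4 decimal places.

Var(ȳ_str) = Σₕ Wₕ²(1 − fₕ)sₕ²/nₕ with Wₕ = Nₕ/N, N = 9178.
Dept II: Wₕ = 0.04597952; term = 0.04597952²·(1 − 0.13507109)·54.4/57 = 0.001745152.
Dept IV: Wₕ = 0.49967313; term = 0.49967313²·(1 − 0.03139991)·210.8/144 = 0.3540174.
Dept I: Wₕ = 0.45434735; term = 0.45434735²·(1 − 0.04988010)·32.4/208 = 0.03055175.
Sum = 0.3863143.
SE = √(0.3863143) = 0.6215.

0.6215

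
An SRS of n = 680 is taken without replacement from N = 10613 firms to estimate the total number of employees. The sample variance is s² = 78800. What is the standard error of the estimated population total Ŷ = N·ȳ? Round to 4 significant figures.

Var(Ŷ) = N²·Var(ȳ) = N²·(1 − n/N)·s²/n.
f = 680/10613 = 0.06407236; Var(ȳ) = 0.93592764·78800/680 = 108.4575.
Var(Ŷ) = 10613² · 108.4575 = 1.2216194 × 10^10.
SE(Ŷ) = √(1.2216194 × 10^10) = 110500.

110500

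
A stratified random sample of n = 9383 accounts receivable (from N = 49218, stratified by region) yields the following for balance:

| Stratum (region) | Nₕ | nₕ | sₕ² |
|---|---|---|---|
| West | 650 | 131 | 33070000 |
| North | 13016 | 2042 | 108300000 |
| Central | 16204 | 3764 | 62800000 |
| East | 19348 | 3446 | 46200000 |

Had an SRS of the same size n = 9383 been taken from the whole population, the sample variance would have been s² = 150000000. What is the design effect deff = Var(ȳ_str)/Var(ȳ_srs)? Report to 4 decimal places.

0.4833

Var(ȳ_str) = Σ Wₕ²(1−fₕ)sₕ²/nₕ with Wₕ = Nₕ/49218:
  West: (650/49218)²·(1−131/650)·33070000/131 = 35.155695
  North: (13016/49218)²·(1−2042/13016)·108300000/2042 = 3127.2838
  Central: (16204/49218)²·(1−3764/16204)·62800000/3764 = 1388.3684
  East: (19348/49218)²·(1−3446/19348)·46200000/3446 = 1702.8116
  → Var(ȳ_str) = 6253.6195.
Var(ȳ_srs) = (1 − 9383/49218)·150000000/9383 = 12938.693.
deff = 6253.6195 / 12938.693 = 0.4833.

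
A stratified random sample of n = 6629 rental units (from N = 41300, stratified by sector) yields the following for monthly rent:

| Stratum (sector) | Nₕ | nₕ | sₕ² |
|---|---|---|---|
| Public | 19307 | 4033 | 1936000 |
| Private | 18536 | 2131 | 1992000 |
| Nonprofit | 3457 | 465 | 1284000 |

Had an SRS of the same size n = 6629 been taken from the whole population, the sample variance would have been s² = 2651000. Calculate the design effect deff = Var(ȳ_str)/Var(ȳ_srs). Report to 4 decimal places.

0.7935

Var(ȳ_str) = Σ Wₕ²(1−fₕ)sₕ²/nₕ with Wₕ = Nₕ/41300:
  Public: (19307/41300)²·(1−4033/19307)·1936000/4033 = 82.993601
  Private: (18536/41300)²·(1−2131/18536)·1992000/2131 = 166.64721
  Nonprofit: (3457/41300)²·(1−465/3457)·1284000/465 = 16.744529
  → Var(ȳ_str) = 266.38534.
Var(ȳ_srs) = (1 − 6629/41300)·2651000/6629 = 335.72063.
deff = 266.38534 / 335.72063 = 0.7935.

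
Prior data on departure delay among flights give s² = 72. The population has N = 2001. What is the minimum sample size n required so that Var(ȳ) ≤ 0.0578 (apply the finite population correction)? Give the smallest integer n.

768

Without fpc, n₀ = s²/D = 72/0.0578 = 1245.6747.
With fpc, (1 − n/N)·s²/n ≤ D requires n ≥ n₀/(1 + n₀/N) = 1245.6747/(1 + 1245.6747/2001) = 767.7379.
Rounding up, n = 768.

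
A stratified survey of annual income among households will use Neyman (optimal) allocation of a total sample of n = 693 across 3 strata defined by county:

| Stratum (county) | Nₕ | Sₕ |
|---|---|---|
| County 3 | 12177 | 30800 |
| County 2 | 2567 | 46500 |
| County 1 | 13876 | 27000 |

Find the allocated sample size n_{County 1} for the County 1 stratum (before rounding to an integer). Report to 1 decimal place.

Neyman allocation: nₕ = n·NₕSₕ / Σⱼ NⱼSⱼ.
Σ NⱼSⱼ = 12177·30800 + 2567·46500 + 13876·27000 = 8.690691 × 10^8.
n_{County 1} = 693·13876·27000 / (8.690691 × 10^8) = 298.7.

298.7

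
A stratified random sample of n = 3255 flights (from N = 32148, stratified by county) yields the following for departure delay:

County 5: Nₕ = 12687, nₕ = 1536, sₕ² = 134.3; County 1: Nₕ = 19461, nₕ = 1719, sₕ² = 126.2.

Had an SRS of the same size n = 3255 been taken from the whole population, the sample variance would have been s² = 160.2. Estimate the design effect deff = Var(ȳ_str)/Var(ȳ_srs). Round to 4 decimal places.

Var(ȳ_str) = Σ Wₕ²(1−fₕ)sₕ²/nₕ with Wₕ = Nₕ/32148:
  County 5: (12687/32148)²·(1−1536/12687)·134.3/1536 = 0.011968773
  County 1: (19461/32148)²·(1−1719/19461)·126.2/1719 = 0.024526935
  → Var(ȳ_str) = 0.036495708.
Var(ȳ_srs) = (1 − 3255/32148)·160.2/3255 = 0.044233387.
deff = 0.036495708 / 0.044233387 = 0.8251.

0.8251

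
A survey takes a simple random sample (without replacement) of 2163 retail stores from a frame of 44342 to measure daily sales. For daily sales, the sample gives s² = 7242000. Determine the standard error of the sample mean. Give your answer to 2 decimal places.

Under SRS without replacement, Var(ȳ) = (1 − f)·s²/n with f = n/N = 2163/44342 = 0.04877994.
Var(ȳ) = (1 − 0.04877994)·7242000/2163 = 0.95122006·3348.1276 = 3184.8061.
SE(ȳ) = √(3184.8061) = 56.43.

56.43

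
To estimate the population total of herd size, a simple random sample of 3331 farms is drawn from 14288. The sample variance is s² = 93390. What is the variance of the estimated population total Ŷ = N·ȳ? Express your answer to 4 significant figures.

4.389 × 10^9

Var(Ŷ) = N²·Var(ȳ) = N²·(1 − n/N)·s²/n.
f = 3331/14288 = 0.23313270; Var(ȳ) = 0.76686730·93390/3331 = 21.500371.
Var(Ŷ) = 14288² · 21.500371 = 4.389235 × 10^9.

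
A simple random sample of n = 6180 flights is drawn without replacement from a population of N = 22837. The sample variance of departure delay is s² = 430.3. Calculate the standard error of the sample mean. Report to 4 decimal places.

0.2254

Under SRS without replacement, Var(ȳ) = (1 − f)·s²/n with f = n/N = 6180/22837 = 0.27061348.
Var(ȳ) = (1 − 0.27061348)·430.3/6180 = 0.72938652·0.069627832 = 0.050785602.
SE(ȳ) = √(0.050785602) = 0.2254.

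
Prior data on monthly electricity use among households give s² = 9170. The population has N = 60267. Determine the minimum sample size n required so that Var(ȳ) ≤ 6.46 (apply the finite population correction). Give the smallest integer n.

1387

Without fpc, n₀ = s²/D = 9170/6.46 = 1419.5046.
With fpc, (1 − n/N)·s²/n ≤ D requires n ≥ n₀/(1 + n₀/N) = 1419.5046/(1 + 1419.5046/60267) = 1386.8395.
Rounding up, n = 1387.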